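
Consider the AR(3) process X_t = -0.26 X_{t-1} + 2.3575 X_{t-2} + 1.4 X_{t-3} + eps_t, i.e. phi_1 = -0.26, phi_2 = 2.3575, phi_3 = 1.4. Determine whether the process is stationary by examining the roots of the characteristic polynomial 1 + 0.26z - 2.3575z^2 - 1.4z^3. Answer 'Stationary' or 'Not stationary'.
\text{Not stationary}

The AR(p) characteristic polynomial is P(z) = 1 + 0.26z - 2.3575z^2 - 1.4z^3.
Stationarity requires all roots to lie outside the unit circle, i.e. |z| > 1 for every root.
Degree 3: look for a simple real root z0 first, then factor out (1 - z/z0) and solve the remaining quadratic.
Testing z0 = -0.8: P(-0.8) = 1 + (0.26)(-0.8) + (-2.3575)(-0.8)^2 + (-1.4)(-0.8)^3
  = 1 + (-0.208) + (-1.5088) + (0.7168) = 0.  So z_0 = -0.8 is a root, |z_0| = 0.8.
Divide out the factor (1 + 1.25 z) = (1 - z/z0) (since 1/z0 = -1.25):
  P(z) = (1 + 1.25 z)(1 + (-0.99) z + (-1.12) z^2)
  [check: z-coef -0.99 - (-1.25) = 0.26; z^2-coef -1.12 - (-1.25)(-0.99) = -2.3575; z^3-coef -(-1.25)(-1.12) = -1.4.]
Remaining roots from the quadratic factor 1 + (-0.99) z + (-1.12) z^2:
  Set 1 + (-0.99) z + (-1.12) z^2 = 0, i.e. a z^2 + b z + c = 0 with a = -1.12, b = -0.99, c = 1.
  Discriminant D = b^2 - 4ac = (-0.99)^2 - 4*(-1.12)*1 = 0.9801 - (-4.48) = 5.4601.
  D >= 0, so the roots are real: z = (-b +/- sqrt(D)) / (2a) = (0.99 +/- 2.336686) / (-2.24).
    z_1 = (0.99 + 2.336686) / (-2.24) = -1.4851,   |z_1| = 1.4851.
    z_2 = (0.99 - 2.336686) / (-2.24) = 0.6012,   |z_2| = 0.6012.
Moduli of all roots: 0.8000, 1.4851, 0.6012.
All moduli strictly greater than 1? No.
Verdict: Not stationary.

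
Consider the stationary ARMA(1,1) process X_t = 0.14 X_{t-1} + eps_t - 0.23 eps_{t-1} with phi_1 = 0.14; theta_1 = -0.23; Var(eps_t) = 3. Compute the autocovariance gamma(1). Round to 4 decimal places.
\gamma(1) = -0.2665

Multiply the model equation by X_{t-k} and take expectations. With theta_0 = psi_0 = 1 and psi_j the MA(infinity) weights, this gives
  gamma(k) - sum_i phi_i gamma(k-i) = c_k,
  c_k = sigma^2 * sum_{j=k..q} theta_j psi_{j-k}   (c_k = 0 for k > q),
using gamma(-m) = gamma(m).
psi-weights needed (psi_j = theta_j + sum_i phi_i psi_{j-i}):
  psi_1 = theta_1 + phi_1 = -0.23 + (0.14) = -0.09
Right-hand sides:
  c_0 = sigma^2 (1 + theta_1 psi_1) = 3 * (1 + (-0.23)(-0.09)) = 3 * 1.0207 = 3.0621
  c_1 = sigma^2 theta_1 = 3 * (-0.23) = -0.69
  c_2 = 0
Equations for k = 0 and k = 1 (AR order 1):
  gamma(0) = phi_1 gamma(1) + c_0
  gamma(1) = phi_1 gamma(0) + c_1
Substituting the second into the first: gamma(0) (1 - phi_1^2) = c_0 + phi_1 c_1, so
  gamma(0) = (c_0 + phi_1 c_1) / (1 - phi_1^2) = (3.0621 + (0.14)(-0.69)) / (1 - (0.14)^2) = 2.9655 / 0.9804 = 3.024786.
  gamma(1) = phi_1 gamma(0) + c_1 = (0.14)(3.024786) + (-0.69) = -0.26653.
Therefore gamma(1) = -0.2665 (to 4 decimal places).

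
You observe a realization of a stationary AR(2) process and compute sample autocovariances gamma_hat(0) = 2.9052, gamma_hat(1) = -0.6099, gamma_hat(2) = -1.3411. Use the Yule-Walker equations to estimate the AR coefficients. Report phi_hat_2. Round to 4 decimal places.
\hat\phi_{2} = -0.5290

The Yule-Walker equations for an AR(p) process read, in matrix form,
  Gamma_p phi = r_p,   with   (Gamma_p)_{ij} = gamma(|i - j|),
                       (r_p)_i = gamma(i),   i,j = 1..p.
Substitute the sample gammas (Toeplitz matrix and right-hand side of size 2):
  Gamma_p = [[2.9052, -0.6099], [-0.6099, 2.9052]]
  r_p     = [-0.6099, -1.3411]
Written out:
  2.9052 phi_1 - 0.6099 phi_2 = -0.6099
  -0.6099 phi_1 + 2.9052 phi_2 = -1.3411
Solve by Cramer's rule:
  det = gamma(0)^2 - gamma(1)^2 = (2.9052)^2 - (-0.6099)^2 = 8.44018704 - 0.37197801 = 8.06820903
  phi_hat_1 = [gamma(1) gamma(0) - gamma(1) gamma(2)] / det = [(-0.6099)(2.9052) - (-0.6099)(-1.3411)] / 8.06820903 = -2.58981837 / 8.06820903 = -0.321
  phi_hat_2 = [gamma(0) gamma(2) - gamma(1)^2] / det = [(2.9052)(-1.3411) - (-0.6099)^2] / 8.06820903 = -4.26814173 / 8.06820903 = -0.529
So phi_hat = [-0.3210, -0.5290].
Therefore phi_hat_2 = -0.5290.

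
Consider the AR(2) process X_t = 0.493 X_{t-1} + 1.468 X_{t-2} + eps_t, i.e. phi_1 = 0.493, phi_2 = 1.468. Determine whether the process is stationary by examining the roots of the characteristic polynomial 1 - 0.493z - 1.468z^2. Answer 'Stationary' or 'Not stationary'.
\text{Not stationary}

The AR(p) characteristic polynomial is P(z) = 1 - 0.493z - 1.468z^2.
Stationarity requires all roots to lie outside the unit circle, i.e. |z| > 1 for every root.
Set 1 + (-0.493) z + (-1.468) z^2 = 0, i.e. a z^2 + b z + c = 0 with a = -1.468, b = -0.493, c = 1.
Discriminant D = b^2 - 4ac = (-0.493)^2 - 4*(-1.468)*1 = 0.243049 - (-5.872) = 6.115049.
D >= 0, so the roots are real: z = (-b +/- sqrt(D)) / (2a) = (0.493 +/- 2.472863) / (-2.936).
  z_1 = (0.493 + 2.472863) / (-2.936) = -1.0102,   |z_1| = 1.0102.
  z_2 = (0.493 - 2.472863) / (-2.936) = 0.6743,   |z_2| = 0.6743.
Moduli of all roots: 1.0102, 0.6743.
All moduli strictly greater than 1? No.
Verdict: Not stationary.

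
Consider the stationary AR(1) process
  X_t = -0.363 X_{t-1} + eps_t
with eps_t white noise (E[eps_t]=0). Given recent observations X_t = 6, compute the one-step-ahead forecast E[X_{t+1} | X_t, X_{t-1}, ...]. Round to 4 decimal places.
E[X_{t+1} \mid \mathcal F_t] = -2.1780

For an AR(p) model X_t = c + sum_i phi_i X_{t-i} + eps_t, the
one-step-ahead conditional mean is
  E[X_{t+1} | X_t, ...] = c + sum_i phi_i X_{t+1-i}.
Substitute known values:
  E[X_{t+1} | ...] = (-0.363) * (6)
                   = -2.1780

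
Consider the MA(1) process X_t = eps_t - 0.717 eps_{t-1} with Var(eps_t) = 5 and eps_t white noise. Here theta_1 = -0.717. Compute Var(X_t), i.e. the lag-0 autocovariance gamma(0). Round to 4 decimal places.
\gamma(0) = 7.5704

For an MA(q) process X_t = eps_t + sum_i theta_i eps_{t-i} with
Var(eps_t) = sigma^2, the variance is
  gamma(0) = sigma^2 * (1 + sum_i theta_i^2).
  sum_i theta_i^2 = (-0.717)^2 = 0.514089.
  gamma(0) = 5 * (1 + 0.514089) = 5 * 1.514089 = 7.570445, which rounds to 7.5704.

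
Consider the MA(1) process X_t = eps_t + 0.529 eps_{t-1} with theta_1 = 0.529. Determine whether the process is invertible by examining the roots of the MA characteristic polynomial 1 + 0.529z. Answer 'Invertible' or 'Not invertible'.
\text{Invertible}

The MA(q) characteristic polynomial is P(z) = 1 + 0.529z.
Invertibility requires all roots to lie outside the unit circle, i.e. |z| > 1 for every root.
This is linear in z: 1 + (0.529) z = 0  =>  z = -1/(0.529) = -1.890359,  |z| = 1.890359.
Moduli of all roots: 1.8904.
All moduli strictly greater than 1? Yes.
Verdict: Invertible.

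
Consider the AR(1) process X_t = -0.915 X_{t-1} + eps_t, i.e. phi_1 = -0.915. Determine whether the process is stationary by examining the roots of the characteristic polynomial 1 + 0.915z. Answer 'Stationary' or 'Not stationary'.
\text{Stationary}

The AR(p) characteristic polynomial is P(z) = 1 + 0.915z.
Stationarity requires all roots to lie outside the unit circle, i.e. |z| > 1 for every root.
This is linear in z: 1 + (0.915) z = 0  =>  z = -1/(0.915) = -1.092896,  |z| = 1.092896.
Moduli of all roots: 1.0929.
All moduli strictly greater than 1? Yes.
Verdict: Stationary.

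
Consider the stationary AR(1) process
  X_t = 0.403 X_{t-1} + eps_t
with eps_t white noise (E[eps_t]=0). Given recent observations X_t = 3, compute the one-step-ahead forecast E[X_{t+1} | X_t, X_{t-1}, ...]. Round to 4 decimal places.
E[X_{t+1} \mid \mathcal F_t] = 1.2090

For an AR(p) model X_t = c + sum_i phi_i X_{t-i} + eps_t, the
one-step-ahead conditional mean is
  E[X_{t+1} | X_t, ...] = c + sum_i phi_i X_{t+1-i}.
Substitute known values:
  E[X_{t+1} | ...] = (0.403) * (3)
                   = 1.2090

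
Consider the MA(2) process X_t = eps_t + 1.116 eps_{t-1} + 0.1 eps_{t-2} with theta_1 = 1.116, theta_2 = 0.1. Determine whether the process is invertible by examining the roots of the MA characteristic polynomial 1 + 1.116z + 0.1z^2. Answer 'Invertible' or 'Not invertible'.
\text{Not invertible}

The MA(q) characteristic polynomial is P(z) = 1 + 1.116z + 0.1z^2.
Invertibility requires all roots to lie outside the unit circle, i.e. |z| > 1 for every root.
Set 1 + (1.116) z + (0.1) z^2 = 0, i.e. a z^2 + b z + c = 0 with a = 0.1, b = 1.116, c = 1.
Discriminant D = b^2 - 4ac = (1.116)^2 - 4*(0.1)*1 = 1.245456 - (0.4) = 0.845456.
D >= 0, so the roots are real: z = (-b +/- sqrt(D)) / (2a) = (-1.116 +/- 0.919487) / (0.2).
  z_1 = (-1.116 + 0.919487) / (0.2) = -0.9826,   |z_1| = 0.9826.
  z_2 = (-1.116 - 0.919487) / (0.2) = -10.1774,   |z_2| = 10.1774.
Moduli of all roots: 0.9826, 10.1774.
All moduli strictly greater than 1? No.
Verdict: Not invertible.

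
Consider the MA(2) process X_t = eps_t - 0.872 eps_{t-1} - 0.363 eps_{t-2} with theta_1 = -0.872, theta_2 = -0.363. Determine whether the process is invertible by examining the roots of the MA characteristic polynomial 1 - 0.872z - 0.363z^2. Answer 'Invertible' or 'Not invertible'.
\text{Not invertible}

The MA(q) characteristic polynomial is P(z) = 1 - 0.872z - 0.363z^2.
Invertibility requires all roots to lie outside the unit circle, i.e. |z| > 1 for every root.
Set 1 + (-0.872) z + (-0.363) z^2 = 0, i.e. a z^2 + b z + c = 0 with a = -0.363, b = -0.872, c = 1.
Discriminant D = b^2 - 4ac = (-0.872)^2 - 4*(-0.363)*1 = 0.760384 - (-1.452) = 2.212384.
D >= 0, so the roots are real: z = (-b +/- sqrt(D)) / (2a) = (0.872 +/- 1.487408) / (-0.726).
  z_1 = (0.872 + 1.487408) / (-0.726) = -3.2499,   |z_1| = 3.2499.
  z_2 = (0.872 - 1.487408) / (-0.726) = 0.8477,   |z_2| = 0.8477.
Moduli of all roots: 3.2499, 0.8477.
All moduli strictly greater than 1? No.
Verdict: Not invertible.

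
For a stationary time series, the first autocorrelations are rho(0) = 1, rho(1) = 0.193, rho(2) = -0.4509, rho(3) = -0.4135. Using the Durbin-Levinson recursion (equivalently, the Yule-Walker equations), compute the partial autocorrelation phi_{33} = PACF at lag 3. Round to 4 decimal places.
\phi_{33} = -0.2579

The PACF at lag k is phi_{kk}, the last component of the solution
to the Yule-Walker system G_k phi = r_k where
  (G_k)_{ij} = rho(|i - j|), (r_k)_i = rho(i), i,j = 1..k.
Equivalently, Durbin-Levinson gives phi_{kk} iteratively:
  phi_{11} = rho(1)
  phi_{kk} = [rho(k) - sum_{j=1..k-1} phi_{k-1,j} rho(k-j)]
            / [1 - sum_{j=1..k-1} phi_{k-1,j} rho(j)],
  phi_{k,j} = phi_{k-1,j} - phi_{kk} phi_{k-1,k-j},  j = 1..k-1.
Step k = 1:
  phi_11 = rho(1) = 0.193.
Step k = 2:
  phi_22 = [rho(2) - phi_11 rho(1)] / [1 - phi_11 rho(1)] = [-0.4509 - (0.193)(0.193)] / [1 - (0.193)(0.193)]
         = -0.488149 / 0.962751 = -0.507036.
  Update: phi_21 = phi_11 - phi_22 phi_11 = 0.193 - (-0.507036)(0.193) = 0.290858.
Step k = 3:
  phi_33 = [rho(3) - phi_21 rho(2) - phi_22 rho(1)] / [1 - phi_21 rho(1) - phi_22 rho(2)]
    numerator   = -0.4135 - (0.290858)(-0.4509) - (-0.507036)(0.193) = -0.18449432
    denominator = 1 - (0.290858)(0.193) - (-0.507036)(-0.4509) = 0.71524209
  phi_33 = -0.18449432 / 0.71524209 = -0.2579.
Therefore phi_{33} = -0.2579.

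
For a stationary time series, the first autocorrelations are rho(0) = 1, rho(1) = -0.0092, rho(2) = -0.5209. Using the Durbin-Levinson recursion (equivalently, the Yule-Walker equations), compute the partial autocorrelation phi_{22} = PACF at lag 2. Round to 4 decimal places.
\phi_{22} = -0.5210

The PACF at lag k is phi_{kk}, the last component of the solution
to the Yule-Walker system G_k phi = r_k where
  (G_k)_{ij} = rho(|i - j|), (r_k)_i = rho(i), i,j = 1..k.
Equivalently, Durbin-Levinson gives phi_{kk} iteratively:
  phi_{11} = rho(1)
  phi_{kk} = [rho(k) - sum_{j=1..k-1} phi_{k-1,j} rho(k-j)]
            / [1 - sum_{j=1..k-1} phi_{k-1,j} rho(j)],
  phi_{k,j} = phi_{k-1,j} - phi_{kk} phi_{k-1,k-j},  j = 1..k-1.
Step k = 1:
  phi_11 = rho(1) = -0.0092.
Step k = 2:
  phi_22 = [rho(2) - phi_11 rho(1)] / [1 - phi_11 rho(1)] = [-0.5209 - (-0.0092)(-0.0092)] / [1 - (-0.0092)(-0.0092)]
         = -0.52098464 / 0.99991536 = -0.521.
Therefore phi_{22} = -0.5210.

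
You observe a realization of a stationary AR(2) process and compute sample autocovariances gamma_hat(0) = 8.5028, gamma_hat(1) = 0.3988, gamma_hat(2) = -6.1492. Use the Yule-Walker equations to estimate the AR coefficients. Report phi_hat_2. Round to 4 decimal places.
\hat\phi_{2} = -0.7270

The Yule-Walker equations for an AR(p) process read, in matrix form,
  Gamma_p phi = r_p,   with   (Gamma_p)_{ij} = gamma(|i - j|),
                       (r_p)_i = gamma(i),   i,j = 1..p.
Substitute the sample gammas (Toeplitz matrix and right-hand side of size 2):
  Gamma_p = [[8.5028, 0.3988], [0.3988, 8.5028]]
  r_p     = [0.3988, -6.1492]
Written out:
  8.5028 phi_1 + 0.3988 phi_2 = 0.3988
  0.3988 phi_1 + 8.5028 phi_2 = -6.1492
Solve by Cramer's rule:
  det = gamma(0)^2 - gamma(1)^2 = (8.5028)^2 - (0.3988)^2 = 72.29760784 - 0.15904144 = 72.1385664
  phi_hat_1 = [gamma(1) gamma(0) - gamma(1) gamma(2)] / det = [(0.3988)(8.5028) - (0.3988)(-6.1492)] / 72.1385664 = 5.8432176 / 72.1385664 = 0.081
  phi_hat_2 = [gamma(0) gamma(2) - gamma(1)^2] / det = [(8.5028)(-6.1492) - (0.3988)^2] / 72.1385664 = -52.4444592 / 72.1385664 = -0.727
So phi_hat = [0.0810, -0.7270].
Therefore phi_hat_2 = -0.7270.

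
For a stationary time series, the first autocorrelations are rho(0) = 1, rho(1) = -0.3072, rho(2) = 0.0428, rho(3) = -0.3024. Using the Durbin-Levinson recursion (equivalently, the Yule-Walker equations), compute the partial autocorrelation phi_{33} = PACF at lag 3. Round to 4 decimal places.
\phi_{33} = -0.3390

The PACF at lag k is phi_{kk}, the last component of the solution
to the Yule-Walker system G_k phi = r_k where
  (G_k)_{ij} = rho(|i - j|), (r_k)_i = rho(i), i,j = 1..k.
Equivalently, Durbin-Levinson gives phi_{kk} iteratively:
  phi_{11} = rho(1)
  phi_{kk} = [rho(k) - sum_{j=1..k-1} phi_{k-1,j} rho(k-j)]
            / [1 - sum_{j=1..k-1} phi_{k-1,j} rho(j)],
  phi_{k,j} = phi_{k-1,j} - phi_{kk} phi_{k-1,k-j},  j = 1..k-1.
Step k = 1:
  phi_11 = rho(1) = -0.3072.
Step k = 2:
  phi_22 = [rho(2) - phi_11 rho(1)] / [1 - phi_11 rho(1)] = [0.0428 - (-0.3072)(-0.3072)] / [1 - (-0.3072)(-0.3072)]
         = -0.05157184 / 0.90562816 = -0.056946.
  Update: phi_21 = phi_11 - phi_22 phi_11 = -0.3072 - (-0.056946)(-0.3072) = -0.324694.
Step k = 3:
  phi_33 = [rho(3) - phi_21 rho(2) - phi_22 rho(1)] / [1 - phi_21 rho(1) - phi_22 rho(2)]
    numerator   = -0.3024 - (-0.324694)(0.0428) - (-0.056946)(-0.3072) = -0.3059969
    denominator = 1 - (-0.324694)(-0.3072) - (-0.056946)(0.0428) = 0.90269135
  phi_33 = -0.3059969 / 0.90269135 = -0.339.
Therefore phi_{33} = -0.3390.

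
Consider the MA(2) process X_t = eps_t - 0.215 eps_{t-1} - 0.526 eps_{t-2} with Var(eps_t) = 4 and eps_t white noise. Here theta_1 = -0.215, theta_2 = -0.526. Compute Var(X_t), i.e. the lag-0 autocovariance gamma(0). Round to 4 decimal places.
\gamma(0) = 5.2916

For an MA(q) process X_t = eps_t + sum_i theta_i eps_{t-i} with
Var(eps_t) = sigma^2, the variance is
  gamma(0) = sigma^2 * (1 + sum_i theta_i^2).
  sum_i theta_i^2 = (-0.215)^2 + (-0.526)^2 = 0.046225 + 0.276676 = 0.322901.
  gamma(0) = 4 * (1 + 0.322901) = 4 * 1.322901 = 5.291604, which rounds to 5.2916.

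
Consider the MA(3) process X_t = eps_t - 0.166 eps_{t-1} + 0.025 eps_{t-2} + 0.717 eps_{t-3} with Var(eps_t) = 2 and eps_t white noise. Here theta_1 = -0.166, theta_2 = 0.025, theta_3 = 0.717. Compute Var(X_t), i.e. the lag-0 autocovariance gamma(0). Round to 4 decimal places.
\gamma(0) = 3.0845

For an MA(q) process X_t = eps_t + sum_i theta_i eps_{t-i} with
Var(eps_t) = sigma^2, the variance is
  gamma(0) = sigma^2 * (1 + sum_i theta_i^2).
  sum_i theta_i^2 = (-0.166)^2 + (0.025)^2 + (0.717)^2 = 0.027556 + 0.000625 + 0.514089 = 0.54227.
  gamma(0) = 2 * (1 + 0.54227) = 2 * 1.54227 = 3.08454, which rounds to 3.0845.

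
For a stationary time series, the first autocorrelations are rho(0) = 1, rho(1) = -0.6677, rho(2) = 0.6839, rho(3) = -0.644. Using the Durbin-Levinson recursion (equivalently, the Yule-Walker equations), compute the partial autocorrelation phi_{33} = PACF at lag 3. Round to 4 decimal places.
\phi_{33} = -0.2140

The PACF at lag k is phi_{kk}, the last component of the solution
to the Yule-Walker system G_k phi = r_k where
  (G_k)_{ij} = rho(|i - j|), (r_k)_i = rho(i), i,j = 1..k.
Equivalently, Durbin-Levinson gives phi_{kk} iteratively:
  phi_{11} = rho(1)
  phi_{kk} = [rho(k) - sum_{j=1..k-1} phi_{k-1,j} rho(k-j)]
            / [1 - sum_{j=1..k-1} phi_{k-1,j} rho(j)],
  phi_{k,j} = phi_{k-1,j} - phi_{kk} phi_{k-1,k-j},  j = 1..k-1.
Step k = 1:
  phi_11 = rho(1) = -0.6677.
Step k = 2:
  phi_22 = [rho(2) - phi_11 rho(1)] / [1 - phi_11 rho(1)] = [0.6839 - (-0.6677)(-0.6677)] / [1 - (-0.6677)(-0.6677)]
         = 0.23807671 / 0.55417671 = 0.429604.
  Update: phi_21 = phi_11 - phi_22 phi_11 = -0.6677 - (0.429604)(-0.6677) = -0.380853.
Step k = 3:
  phi_33 = [rho(3) - phi_21 rho(2) - phi_22 rho(1)] / [1 - phi_21 rho(1) - phi_22 rho(2)]
    numerator   = -0.644 - (-0.380853)(0.6839) - (0.429604)(-0.6677) = -0.09668769
    denominator = 1 - (-0.380853)(-0.6677) - (0.429604)(0.6839) = 0.45189793
  phi_33 = -0.09668769 / 0.45189793 = -0.214.
Therefore phi_{33} = -0.2140.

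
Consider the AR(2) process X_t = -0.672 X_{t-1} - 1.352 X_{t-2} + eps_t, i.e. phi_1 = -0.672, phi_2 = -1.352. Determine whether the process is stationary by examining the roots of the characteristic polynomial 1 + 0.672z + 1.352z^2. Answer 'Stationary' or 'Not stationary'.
\text{Not stationary}

The AR(p) characteristic polynomial is P(z) = 1 + 0.672z + 1.352z^2.
Stationarity requires all roots to lie outside the unit circle, i.e. |z| > 1 for every root.
Set 1 + (0.672) z + (1.352) z^2 = 0, i.e. a z^2 + b z + c = 0 with a = 1.352, b = 0.672, c = 1.
Discriminant D = b^2 - 4ac = (0.672)^2 - 4*(1.352)*1 = 0.451584 - (5.408) = -4.956416.
D < 0, so the roots are the complex-conjugate pair z = (-b +/- i sqrt(-D)) / (2a) = -0.2485 +/- 0.8233i.
For a conjugate pair |z|^2 = z * conj(z) = (product of roots) = c/a = 1/(1.352) = 0.739645, so |z| = sqrt(0.739645) = 0.86 for both roots.
Moduli of all roots: 0.8600, 0.8600.
All moduli strictly greater than 1? No.
Verdict: Not stationary.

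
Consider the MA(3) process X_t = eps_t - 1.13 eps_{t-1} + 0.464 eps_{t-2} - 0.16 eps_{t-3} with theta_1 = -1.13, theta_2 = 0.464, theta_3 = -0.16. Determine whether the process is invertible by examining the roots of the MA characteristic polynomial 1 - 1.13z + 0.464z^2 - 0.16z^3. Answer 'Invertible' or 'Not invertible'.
\text{Invertible}

The MA(q) characteristic polynomial is P(z) = 1 - 1.13z + 0.464z^2 - 0.16z^3.
Invertibility requires all roots to lie outside the unit circle, i.e. |z| > 1 for every root.
Degree 3: look for a simple real root z0 first, then factor out (1 - z/z0) and solve the remaining quadratic.
Testing z0 = 1.25: P(1.25) = 1 + (-1.13)(1.25) + (0.464)(1.25)^2 + (-0.16)(1.25)^3
  = 1 + (-1.4125) + (0.725) + (-0.3125) = 0.  So z_0 = 1.25 is a root, |z_0| = 1.25.
Divide out the factor (1 - 0.8 z) = (1 - z/z0) (since 1/z0 = 0.8):
  P(z) = (1 - 0.8 z)(1 + (-0.33) z + (0.2) z^2)
  [check: z-coef -0.33 - (0.8) = -1.13; z^2-coef 0.2 - (0.8)(-0.33) = 0.464; z^3-coef -(0.8)(0.2) = -0.16.]
Remaining roots from the quadratic factor 1 + (-0.33) z + (0.2) z^2:
  Set 1 + (-0.33) z + (0.2) z^2 = 0, i.e. a z^2 + b z + c = 0 with a = 0.2, b = -0.33, c = 1.
  Discriminant D = b^2 - 4ac = (-0.33)^2 - 4*(0.2)*1 = 0.1089 - (0.8) = -0.6911.
  D < 0, so the roots are the complex-conjugate pair z = (-b +/- i sqrt(-D)) / (2a) = 0.825 +/- 2.0783i.
  For a conjugate pair |z|^2 = z * conj(z) = (product of roots) = c/a = 1/(0.2) = 5, so |z| = sqrt(5) = 2.2361 for both roots.
Moduli of all roots: 1.2500, 2.2361, 2.2361.
All moduli strictly greater than 1? Yes.
Verdict: Invertible.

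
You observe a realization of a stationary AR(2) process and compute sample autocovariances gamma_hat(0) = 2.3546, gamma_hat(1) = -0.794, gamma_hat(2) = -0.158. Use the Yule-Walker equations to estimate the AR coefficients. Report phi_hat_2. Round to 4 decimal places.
\hat\phi_{2} = -0.2040

The Yule-Walker equations for an AR(p) process read, in matrix form,
  Gamma_p phi = r_p,   with   (Gamma_p)_{ij} = gamma(|i - j|),
                       (r_p)_i = gamma(i),   i,j = 1..p.
Substitute the sample gammas (Toeplitz matrix and right-hand side of size 2):
  Gamma_p = [[2.3546, -0.794], [-0.794, 2.3546]]
  r_p     = [-0.794, -0.158]
Written out:
  2.3546 phi_1 - 0.794 phi_2 = -0.794
  -0.794 phi_1 + 2.3546 phi_2 = -0.158
Solve by Cramer's rule:
  det = gamma(0)^2 - gamma(1)^2 = (2.3546)^2 - (-0.794)^2 = 5.54414116 - 0.630436 = 4.91370516
  phi_hat_1 = [gamma(1) gamma(0) - gamma(1) gamma(2)] / det = [(-0.794)(2.3546) - (-0.794)(-0.158)] / 4.91370516 = -1.9950044 / 4.91370516 = -0.406
  phi_hat_2 = [gamma(0) gamma(2) - gamma(1)^2] / det = [(2.3546)(-0.158) - (-0.794)^2] / 4.91370516 = -1.0024628 / 4.91370516 = -0.204
So phi_hat = [-0.4060, -0.2040].
Therefore phi_hat_2 = -0.2040.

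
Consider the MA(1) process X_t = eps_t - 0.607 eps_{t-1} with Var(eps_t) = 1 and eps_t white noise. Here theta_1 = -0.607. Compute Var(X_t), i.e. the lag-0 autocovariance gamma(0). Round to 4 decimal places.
\gamma(0) = 1.3684

For an MA(q) process X_t = eps_t + sum_i theta_i eps_{t-i} with
Var(eps_t) = sigma^2, the variance is
  gamma(0) = sigma^2 * (1 + sum_i theta_i^2).
  sum_i theta_i^2 = (-0.607)^2 = 0.368449.
  gamma(0) = 1 * (1 + 0.368449) = 1 * 1.368449 = 1.368449, which rounds to 1.3684.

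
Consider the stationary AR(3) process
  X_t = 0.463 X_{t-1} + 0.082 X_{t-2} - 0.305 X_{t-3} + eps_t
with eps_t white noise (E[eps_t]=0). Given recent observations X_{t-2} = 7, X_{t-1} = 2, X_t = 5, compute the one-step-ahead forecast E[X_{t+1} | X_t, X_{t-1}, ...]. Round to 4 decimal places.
E[X_{t+1} \mid \mathcal F_t] = 0.3440

For an AR(p) model X_t = c + sum_i phi_i X_{t-i} + eps_t, the
one-step-ahead conditional mean is
  E[X_{t+1} | X_t, ...] = c + sum_i phi_i X_{t+1-i}.
Substitute known values:
  E[X_{t+1} | ...] = (0.463) * (5) + (0.082) * (2) + (-0.305) * (7)
                   = 0.3440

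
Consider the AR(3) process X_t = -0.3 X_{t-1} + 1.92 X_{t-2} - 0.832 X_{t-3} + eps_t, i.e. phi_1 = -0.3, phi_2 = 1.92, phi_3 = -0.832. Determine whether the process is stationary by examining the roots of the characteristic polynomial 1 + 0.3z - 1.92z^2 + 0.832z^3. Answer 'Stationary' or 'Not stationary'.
\text{Not stationary}

The AR(p) characteristic polynomial is P(z) = 1 + 0.3z - 1.92z^2 + 0.832z^3.
Stationarity requires all roots to lie outside the unit circle, i.e. |z| > 1 for every root.
Degree 3: look for a simple real root z0 first, then factor out (1 - z/z0) and solve the remaining quadratic.
Testing z0 = 1.25: P(1.25) = 1 + (0.3)(1.25) + (-1.92)(1.25)^2 + (0.832)(1.25)^3
  = 1 + (0.375) + (-3) + (1.625) = 0.  So z_0 = 1.25 is a root, |z_0| = 1.25.
Divide out the factor (1 - 0.8 z) = (1 - z/z0) (since 1/z0 = 0.8):
  P(z) = (1 - 0.8 z)(1 + (1.1) z + (-1.04) z^2)
  [check: z-coef 1.1 - (0.8) = 0.3; z^2-coef -1.04 - (0.8)(1.1) = -1.92; z^3-coef -(0.8)(-1.04) = 0.832.]
Remaining roots from the quadratic factor 1 + (1.1) z + (-1.04) z^2:
  Set 1 + (1.1) z + (-1.04) z^2 = 0, i.e. a z^2 + b z + c = 0 with a = -1.04, b = 1.1, c = 1.
  Discriminant D = b^2 - 4ac = (1.1)^2 - 4*(-1.04)*1 = 1.21 - (-4.16) = 5.37.
  D >= 0, so the roots are real: z = (-b +/- sqrt(D)) / (2a) = (-1.1 +/- 2.317326) / (-2.08).
    z_1 = (-1.1 + 2.317326) / (-2.08) = -0.5853,   |z_1| = 0.5853.
    z_2 = (-1.1 - 2.317326) / (-2.08) = 1.6429,   |z_2| = 1.6429.
Moduli of all roots: 1.2500, 0.5853, 1.6429.
All moduli strictly greater than 1? No.
Verdict: Not stationary.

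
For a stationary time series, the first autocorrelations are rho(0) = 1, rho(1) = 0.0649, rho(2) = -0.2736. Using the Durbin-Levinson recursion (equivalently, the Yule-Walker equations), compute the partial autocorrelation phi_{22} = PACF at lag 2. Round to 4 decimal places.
\phi_{22} = -0.2790

The PACF at lag k is phi_{kk}, the last component of the solution
to the Yule-Walker system G_k phi = r_k where
  (G_k)_{ij} = rho(|i - j|), (r_k)_i = rho(i), i,j = 1..k.
Equivalently, Durbin-Levinson gives phi_{kk} iteratively:
  phi_{11} = rho(1)
  phi_{kk} = [rho(k) - sum_{j=1..k-1} phi_{k-1,j} rho(k-j)]
            / [1 - sum_{j=1..k-1} phi_{k-1,j} rho(j)],
  phi_{k,j} = phi_{k-1,j} - phi_{kk} phi_{k-1,k-j},  j = 1..k-1.
Step k = 1:
  phi_11 = rho(1) = 0.0649.
Step k = 2:
  phi_22 = [rho(2) - phi_11 rho(1)] / [1 - phi_11 rho(1)] = [-0.2736 - (0.0649)(0.0649)] / [1 - (0.0649)(0.0649)]
         = -0.27781201 / 0.99578799 = -0.279.
Therefore phi_{22} = -0.2790.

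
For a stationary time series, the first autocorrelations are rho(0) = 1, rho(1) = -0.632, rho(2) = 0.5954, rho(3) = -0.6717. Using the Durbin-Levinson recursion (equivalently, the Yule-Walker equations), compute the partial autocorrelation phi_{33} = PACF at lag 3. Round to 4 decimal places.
\phi_{33} = -0.3950

The PACF at lag k is phi_{kk}, the last component of the solution
to the Yule-Walker system G_k phi = r_k where
  (G_k)_{ij} = rho(|i - j|), (r_k)_i = rho(i), i,j = 1..k.
Equivalently, Durbin-Levinson gives phi_{kk} iteratively:
  phi_{11} = rho(1)
  phi_{kk} = [rho(k) - sum_{j=1..k-1} phi_{k-1,j} rho(k-j)]
            / [1 - sum_{j=1..k-1} phi_{k-1,j} rho(j)],
  phi_{k,j} = phi_{k-1,j} - phi_{kk} phi_{k-1,k-j},  j = 1..k-1.
Step k = 1:
  phi_11 = rho(1) = -0.632.
Step k = 2:
  phi_22 = [rho(2) - phi_11 rho(1)] / [1 - phi_11 rho(1)] = [0.5954 - (-0.632)(-0.632)] / [1 - (-0.632)(-0.632)]
         = 0.195976 / 0.600576 = 0.326313.
  Update: phi_21 = phi_11 - phi_22 phi_11 = -0.632 - (0.326313)(-0.632) = -0.42577.
Step k = 3:
  phi_33 = [rho(3) - phi_21 rho(2) - phi_22 rho(1)] / [1 - phi_21 rho(1) - phi_22 rho(2)]
    numerator   = -0.6717 - (-0.42577)(0.5954) - (0.326313)(-0.632) = -0.21196651
    denominator = 1 - (-0.42577)(-0.632) - (0.326313)(0.5954) = 0.5366264
  phi_33 = -0.21196651 / 0.5366264 = -0.395.
Therefore phi_{33} = -0.3950.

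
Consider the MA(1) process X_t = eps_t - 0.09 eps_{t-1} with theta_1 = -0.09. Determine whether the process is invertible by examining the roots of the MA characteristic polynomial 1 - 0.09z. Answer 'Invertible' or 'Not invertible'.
\text{Invertible}

The MA(q) characteristic polynomial is P(z) = 1 - 0.09z.
Invertibility requires all roots to lie outside the unit circle, i.e. |z| > 1 for every root.
This is linear in z: 1 + (-0.09) z = 0  =>  z = -1/(-0.09) = 11.111111,  |z| = 11.111111.
Moduli of all roots: 11.1111.
All moduli strictly greater than 1? Yes.
Verdict: Invertible.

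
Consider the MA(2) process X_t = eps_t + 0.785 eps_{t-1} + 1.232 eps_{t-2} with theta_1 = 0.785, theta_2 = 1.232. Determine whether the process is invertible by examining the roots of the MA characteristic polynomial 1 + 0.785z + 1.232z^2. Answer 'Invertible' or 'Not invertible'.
\text{Not invertible}

The MA(q) characteristic polynomial is P(z) = 1 + 0.785z + 1.232z^2.
Invertibility requires all roots to lie outside the unit circle, i.e. |z| > 1 for every root.
Set 1 + (0.785) z + (1.232) z^2 = 0, i.e. a z^2 + b z + c = 0 with a = 1.232, b = 0.785, c = 1.
Discriminant D = b^2 - 4ac = (0.785)^2 - 4*(1.232)*1 = 0.616225 - (4.928) = -4.311775.
D < 0, so the roots are the complex-conjugate pair z = (-b +/- i sqrt(-D)) / (2a) = -0.3186 +/- 0.8427i.
For a conjugate pair |z|^2 = z * conj(z) = (product of roots) = c/a = 1/(1.232) = 0.811688, so |z| = sqrt(0.811688) = 0.9009 for both roots.
Moduli of all roots: 0.9009, 0.9009.
All moduli strictly greater than 1? No.
Verdict: Not invertible.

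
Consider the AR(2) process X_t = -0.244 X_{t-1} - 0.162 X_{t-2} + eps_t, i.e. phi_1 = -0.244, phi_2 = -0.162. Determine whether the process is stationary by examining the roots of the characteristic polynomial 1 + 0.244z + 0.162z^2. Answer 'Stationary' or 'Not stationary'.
\text{Stationary}

The AR(p) characteristic polynomial is P(z) = 1 + 0.244z + 0.162z^2.
Stationarity requires all roots to lie outside the unit circle, i.e. |z| > 1 for every root.
Set 1 + (0.244) z + (0.162) z^2 = 0, i.e. a z^2 + b z + c = 0 with a = 0.162, b = 0.244, c = 1.
Discriminant D = b^2 - 4ac = (0.244)^2 - 4*(0.162)*1 = 0.059536 - (0.648) = -0.588464.
D < 0, so the roots are the complex-conjugate pair z = (-b +/- i sqrt(-D)) / (2a) = -0.7531 +/- 2.3676i.
For a conjugate pair |z|^2 = z * conj(z) = (product of roots) = c/a = 1/(0.162) = 6.17284, so |z| = sqrt(6.17284) = 2.4845 for both roots.
Moduli of all roots: 2.4845, 2.4845.
All moduli strictly greater than 1? Yes.
Verdict: Stationary.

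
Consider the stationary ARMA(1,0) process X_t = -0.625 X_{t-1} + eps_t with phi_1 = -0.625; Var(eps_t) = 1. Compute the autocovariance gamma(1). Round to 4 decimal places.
\gamma(1) = -1.0256

Multiply the model equation by X_{t-k} and take expectations. With theta_0 = psi_0 = 1 and psi_j the MA(infinity) weights, this gives
  gamma(k) - sum_i phi_i gamma(k-i) = c_k,
  c_k = sigma^2 * sum_{j=k..q} theta_j psi_{j-k}   (c_k = 0 for k > q),
using gamma(-m) = gamma(m).
Pure AR (q = 0): c_0 = sigma^2 = 1, c_k = 0 for k >= 1.
Equations for k = 0 and k = 1 (AR order 1):
  gamma(0) = phi_1 gamma(1) + c_0
  gamma(1) = phi_1 gamma(0) + c_1
Substituting the second into the first: gamma(0) (1 - phi_1^2) = c_0 + phi_1 c_1, so
  gamma(0) = c_0 / (1 - phi_1^2) = 1 / (1 - (-0.625)^2) = 1 / 0.609375 = 1.641026.
  gamma(1) = phi_1 gamma(0) = (-0.625)(1.641026) = -1.025641.
Therefore gamma(1) = -1.0256 (to 4 decimal places).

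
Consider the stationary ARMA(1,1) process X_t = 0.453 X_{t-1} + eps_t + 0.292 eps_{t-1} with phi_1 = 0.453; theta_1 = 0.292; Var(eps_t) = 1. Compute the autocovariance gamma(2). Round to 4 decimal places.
\gamma(2) = 0.4808

Multiply the model equation by X_{t-k} and take expectations. With theta_0 = psi_0 = 1 and psi_j the MA(infinity) weights, this gives
  gamma(k) - sum_i phi_i gamma(k-i) = c_k,
  c_k = sigma^2 * sum_{j=k..q} theta_j psi_{j-k}   (c_k = 0 for k > q),
using gamma(-m) = gamma(m).
psi-weights needed (psi_j = theta_j + sum_i phi_i psi_{j-i}):
  psi_1 = theta_1 + phi_1 = 0.292 + (0.453) = 0.745
Right-hand sides:
  c_0 = sigma^2 (1 + theta_1 psi_1) = 1 * (1 + (0.292)(0.745)) = 1 * 1.21754 = 1.21754
  c_1 = sigma^2 theta_1 = 1 * (0.292) = 0.292
  c_2 = 0
Equations for k = 0 and k = 1 (AR order 1):
  gamma(0) = phi_1 gamma(1) + c_0
  gamma(1) = phi_1 gamma(0) + c_1
Substituting the second into the first: gamma(0) (1 - phi_1^2) = c_0 + phi_1 c_1, so
  gamma(0) = (c_0 + phi_1 c_1) / (1 - phi_1^2) = (1.21754 + (0.453)(0.292)) / (1 - (0.453)^2) = 1.349816 / 0.794791 = 1.698328.
  gamma(1) = phi_1 gamma(0) + c_1 = (0.453)(1.698328) + (0.292) = 1.061343.
For k = 2 (> q): gamma(2) = phi_1 gamma(1) = (0.453)(1.061343) = 0.480788.
Therefore gamma(2) = 0.4808 (to 4 decimal places).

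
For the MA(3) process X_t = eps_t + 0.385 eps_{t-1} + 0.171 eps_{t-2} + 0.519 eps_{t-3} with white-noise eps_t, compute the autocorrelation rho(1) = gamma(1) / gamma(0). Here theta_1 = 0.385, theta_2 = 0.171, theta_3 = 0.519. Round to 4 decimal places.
\rho(1) = 0.3729

For an MA(q) process with theta_0 = 1, the autocovariance is
  gamma(k) = sigma^2 * sum_{i=0..q-k} theta_i * theta_{i+k},
and rho(k) = gamma(k) / gamma(0). Sigma^2 cancels.
  numerator   = (1)*(0.385) + (0.385)*(0.171) + (0.171)*(0.519) = 0.539584.
  denominator = (1)^2 + (0.385)^2 + (0.171)^2 + (0.519)^2 = 1.446827.
  rho(1) = 0.539584 / 1.446827 = 0.3729.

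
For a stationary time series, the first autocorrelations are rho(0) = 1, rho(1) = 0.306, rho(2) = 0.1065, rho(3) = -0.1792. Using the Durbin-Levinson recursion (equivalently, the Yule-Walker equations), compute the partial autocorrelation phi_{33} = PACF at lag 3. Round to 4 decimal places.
\phi_{33} = -0.2380

The PACF at lag k is phi_{kk}, the last component of the solution
to the Yule-Walker system G_k phi = r_k where
  (G_k)_{ij} = rho(|i - j|), (r_k)_i = rho(i), i,j = 1..k.
Equivalently, Durbin-Levinson gives phi_{kk} iteratively:
  phi_{11} = rho(1)
  phi_{kk} = [rho(k) - sum_{j=1..k-1} phi_{k-1,j} rho(k-j)]
            / [1 - sum_{j=1..k-1} phi_{k-1,j} rho(j)],
  phi_{k,j} = phi_{k-1,j} - phi_{kk} phi_{k-1,k-j},  j = 1..k-1.
Step k = 1:
  phi_11 = rho(1) = 0.306.
Step k = 2:
  phi_22 = [rho(2) - phi_11 rho(1)] / [1 - phi_11 rho(1)] = [0.1065 - (0.306)(0.306)] / [1 - (0.306)(0.306)]
         = 0.012864 / 0.906364 = 0.014193.
  Update: phi_21 = phi_11 - phi_22 phi_11 = 0.306 - (0.014193)(0.306) = 0.301657.
Step k = 3:
  phi_33 = [rho(3) - phi_21 rho(2) - phi_22 rho(1)] / [1 - phi_21 rho(1) - phi_22 rho(2)]
    numerator   = -0.1792 - (0.301657)(0.1065) - (0.014193)(0.306) = -0.21566952
    denominator = 1 - (0.301657)(0.306) - (0.014193)(0.1065) = 0.90618142
  phi_33 = -0.21566952 / 0.90618142 = -0.238.
Therefore phi_{33} = -0.2380.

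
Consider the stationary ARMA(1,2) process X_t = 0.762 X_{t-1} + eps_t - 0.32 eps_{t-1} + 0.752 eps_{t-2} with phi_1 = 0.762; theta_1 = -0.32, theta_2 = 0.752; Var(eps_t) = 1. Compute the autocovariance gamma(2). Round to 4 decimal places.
\gamma(2) = 3.0970

Multiply the model equation by X_{t-k} and take expectations. With theta_0 = psi_0 = 1 and psi_j the MA(infinity) weights, this gives
  gamma(k) - sum_i phi_i gamma(k-i) = c_k,
  c_k = sigma^2 * sum_{j=k..q} theta_j psi_{j-k}   (c_k = 0 for k > q),
using gamma(-m) = gamma(m).
psi-weights needed (psi_j = theta_j + sum_i phi_i psi_{j-i}):
  psi_1 = theta_1 + phi_1 = -0.32 + (0.762) = 0.442
  psi_2 = theta_2 + phi_1 psi_1 = 0.752 + (0.762)(0.442) = 1.088804
Right-hand sides:
  c_0 = sigma^2 (1 + theta_1 psi_1 + theta_2 psi_2) = 1 * (1 + (-0.32)(0.442) + (0.752)(1.088804)) = 1 * 1.677341 = 1.677341
  c_1 = sigma^2 (theta_1 + theta_2 psi_1) = 1 * (-0.32 + (0.752)(0.442)) = 0.012384
  c_2 = sigma^2 theta_2 = 1 * (0.752) = 0.752
Equations for k = 0 and k = 1 (AR order 1):
  gamma(0) = phi_1 gamma(1) + c_0
  gamma(1) = phi_1 gamma(0) + c_1
Substituting the second into the first: gamma(0) (1 - phi_1^2) = c_0 + phi_1 c_1, so
  gamma(0) = (c_0 + phi_1 c_1) / (1 - phi_1^2) = (1.677341 + (0.762)(0.012384)) / (1 - (0.762)^2) = 1.686777 / 0.419356 = 4.022304.
  gamma(1) = phi_1 gamma(0) + c_1 = (0.762)(4.022304) + (0.012384) = 3.077379.
For k = 2: gamma(2) = phi_1 gamma(1) + c_2
  = (0.762)(3.077379) + (0.752) = 3.096963.
Therefore gamma(2) = 3.0970 (to 4 decimal places).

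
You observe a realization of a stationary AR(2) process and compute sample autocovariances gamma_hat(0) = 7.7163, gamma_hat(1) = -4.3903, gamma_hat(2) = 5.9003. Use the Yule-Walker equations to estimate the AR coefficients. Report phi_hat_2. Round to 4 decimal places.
\hat\phi_{2} = 0.6520

The Yule-Walker equations for an AR(p) process read, in matrix form,
  Gamma_p phi = r_p,   with   (Gamma_p)_{ij} = gamma(|i - j|),
                       (r_p)_i = gamma(i),   i,j = 1..p.
Substitute the sample gammas (Toeplitz matrix and right-hand side of size 2):
  Gamma_p = [[7.7163, -4.3903], [-4.3903, 7.7163]]
  r_p     = [-4.3903, 5.9003]
Written out:
  7.7163 phi_1 - 4.3903 phi_2 = -4.3903
  -4.3903 phi_1 + 7.7163 phi_2 = 5.9003
Solve by Cramer's rule:
  det = gamma(0)^2 - gamma(1)^2 = (7.7163)^2 - (-4.3903)^2 = 59.54128569 - 19.27473409 = 40.2665516
  phi_hat_1 = [gamma(1) gamma(0) - gamma(1) gamma(2)] / det = [(-4.3903)(7.7163) - (-4.3903)(5.9003)] / 40.2665516 = -7.9727848 / 40.2665516 = -0.198
  phi_hat_2 = [gamma(0) gamma(2) - gamma(1)^2] / det = [(7.7163)(5.9003) - (-4.3903)^2] / 40.2665516 = 26.2537508 / 40.2665516 = 0.652
So phi_hat = [-0.1980, 0.6520].
Therefore phi_hat_2 = 0.6520.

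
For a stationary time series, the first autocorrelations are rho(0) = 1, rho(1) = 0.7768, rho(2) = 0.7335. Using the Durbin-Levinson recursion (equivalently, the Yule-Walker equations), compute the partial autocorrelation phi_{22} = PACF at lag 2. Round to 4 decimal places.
\phi_{22} = 0.3280

The PACF at lag k is phi_{kk}, the last component of the solution
to the Yule-Walker system G_k phi = r_k where
  (G_k)_{ij} = rho(|i - j|), (r_k)_i = rho(i), i,j = 1..k.
Equivalently, Durbin-Levinson gives phi_{kk} iteratively:
  phi_{11} = rho(1)
  phi_{kk} = [rho(k) - sum_{j=1..k-1} phi_{k-1,j} rho(k-j)]
            / [1 - sum_{j=1..k-1} phi_{k-1,j} rho(j)],
  phi_{k,j} = phi_{k-1,j} - phi_{kk} phi_{k-1,k-j},  j = 1..k-1.
Step k = 1:
  phi_11 = rho(1) = 0.7768.
Step k = 2:
  phi_22 = [rho(2) - phi_11 rho(1)] / [1 - phi_11 rho(1)] = [0.7335 - (0.7768)(0.7768)] / [1 - (0.7768)(0.7768)]
         = 0.13008176 / 0.39658176 = 0.328.
Therefore phi_{22} = 0.3280.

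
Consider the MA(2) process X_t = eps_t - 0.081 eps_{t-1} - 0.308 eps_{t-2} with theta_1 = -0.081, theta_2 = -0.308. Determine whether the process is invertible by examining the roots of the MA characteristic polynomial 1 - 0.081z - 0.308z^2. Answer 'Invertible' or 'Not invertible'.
\text{Invertible}

The MA(q) characteristic polynomial is P(z) = 1 - 0.081z - 0.308z^2.
Invertibility requires all roots to lie outside the unit circle, i.e. |z| > 1 for every root.
Set 1 + (-0.081) z + (-0.308) z^2 = 0, i.e. a z^2 + b z + c = 0 with a = -0.308, b = -0.081, c = 1.
Discriminant D = b^2 - 4ac = (-0.081)^2 - 4*(-0.308)*1 = 0.006561 - (-1.232) = 1.238561.
D >= 0, so the roots are real: z = (-b +/- sqrt(D)) / (2a) = (0.081 +/- 1.112907) / (-0.616).
  z_1 = (0.081 + 1.112907) / (-0.616) = -1.9382,   |z_1| = 1.9382.
  z_2 = (0.081 - 1.112907) / (-0.616) = 1.6752,   |z_2| = 1.6752.
Moduli of all roots: 1.9382, 1.6752.
All moduli strictly greater than 1? Yes.
Verdict: Invertible.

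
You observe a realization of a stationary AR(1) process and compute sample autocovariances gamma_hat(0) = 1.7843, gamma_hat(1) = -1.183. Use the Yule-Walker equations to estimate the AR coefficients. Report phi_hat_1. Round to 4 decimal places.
\hat\phi_{1} = -0.6630

The Yule-Walker equations for an AR(p) process read, in matrix form,
  Gamma_p phi = r_p,   with   (Gamma_p)_{ij} = gamma(|i - j|),
                       (r_p)_i = gamma(i),   i,j = 1..p.
Substitute the sample gammas (Toeplitz matrix and right-hand side of size 1):
  Gamma_p = [[1.7843]]
  r_p     = [-1.183]
With p = 1 this is the single equation gamma(0) phi_1 = gamma(1):
  phi_hat_1 = gamma(1) / gamma(0) = -1.183 / 1.7843 = -0.6630.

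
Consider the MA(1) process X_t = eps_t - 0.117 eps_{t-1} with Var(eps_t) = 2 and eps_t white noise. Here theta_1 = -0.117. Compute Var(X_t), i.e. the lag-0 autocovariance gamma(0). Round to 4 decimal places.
\gamma(0) = 2.0274

For an MA(q) process X_t = eps_t + sum_i theta_i eps_{t-i} with
Var(eps_t) = sigma^2, the variance is
  gamma(0) = sigma^2 * (1 + sum_i theta_i^2).
  sum_i theta_i^2 = (-0.117)^2 = 0.013689.
  gamma(0) = 2 * (1 + 0.013689) = 2 * 1.013689 = 2.027378, which rounds to 2.0274.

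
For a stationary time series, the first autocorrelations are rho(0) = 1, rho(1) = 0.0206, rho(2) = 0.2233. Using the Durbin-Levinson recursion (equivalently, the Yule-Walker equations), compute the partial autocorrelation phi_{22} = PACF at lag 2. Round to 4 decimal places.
\phi_{22} = 0.2230

The PACF at lag k is phi_{kk}, the last component of the solution
to the Yule-Walker system G_k phi = r_k where
  (G_k)_{ij} = rho(|i - j|), (r_k)_i = rho(i), i,j = 1..k.
Equivalently, Durbin-Levinson gives phi_{kk} iteratively:
  phi_{11} = rho(1)
  phi_{kk} = [rho(k) - sum_{j=1..k-1} phi_{k-1,j} rho(k-j)]
            / [1 - sum_{j=1..k-1} phi_{k-1,j} rho(j)],
  phi_{k,j} = phi_{k-1,j} - phi_{kk} phi_{k-1,k-j},  j = 1..k-1.
Step k = 1:
  phi_11 = rho(1) = 0.0206.
Step k = 2:
  phi_22 = [rho(2) - phi_11 rho(1)] / [1 - phi_11 rho(1)] = [0.2233 - (0.0206)(0.0206)] / [1 - (0.0206)(0.0206)]
         = 0.22287564 / 0.99957564 = 0.223.
Therefore phi_{22} = 0.2230.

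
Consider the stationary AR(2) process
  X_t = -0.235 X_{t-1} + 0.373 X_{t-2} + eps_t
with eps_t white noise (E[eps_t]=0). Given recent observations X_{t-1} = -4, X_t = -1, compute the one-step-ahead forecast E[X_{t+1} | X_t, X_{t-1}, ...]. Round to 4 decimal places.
E[X_{t+1} \mid \mathcal F_t] = -1.2570

For an AR(p) model X_t = c + sum_i phi_i X_{t-i} + eps_t, the
one-step-ahead conditional mean is
  E[X_{t+1} | X_t, ...] = c + sum_i phi_i X_{t+1-i}.
Substitute known values:
  E[X_{t+1} | ...] = (-0.235) * (-1) + (0.373) * (-4)
                   = -1.2570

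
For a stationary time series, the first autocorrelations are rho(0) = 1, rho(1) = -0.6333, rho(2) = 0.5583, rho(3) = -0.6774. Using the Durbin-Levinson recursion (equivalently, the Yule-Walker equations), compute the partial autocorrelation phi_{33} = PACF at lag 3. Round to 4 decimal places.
\phi_{33} = -0.4490

The PACF at lag k is phi_{kk}, the last component of the solution
to the Yule-Walker system G_k phi = r_k where
  (G_k)_{ij} = rho(|i - j|), (r_k)_i = rho(i), i,j = 1..k.
Equivalently, Durbin-Levinson gives phi_{kk} iteratively:
  phi_{11} = rho(1)
  phi_{kk} = [rho(k) - sum_{j=1..k-1} phi_{k-1,j} rho(k-j)]
            / [1 - sum_{j=1..k-1} phi_{k-1,j} rho(j)],
  phi_{k,j} = phi_{k-1,j} - phi_{kk} phi_{k-1,k-j},  j = 1..k-1.
Step k = 1:
  phi_11 = rho(1) = -0.6333.
Step k = 2:
  phi_22 = [rho(2) - phi_11 rho(1)] / [1 - phi_11 rho(1)] = [0.5583 - (-0.6333)(-0.6333)] / [1 - (-0.6333)(-0.6333)]
         = 0.15723111 / 0.59893111 = 0.26252.
  Update: phi_21 = phi_11 - phi_22 phi_11 = -0.6333 - (0.26252)(-0.6333) = -0.467046.
Step k = 3:
  phi_33 = [rho(3) - phi_21 rho(2) - phi_22 rho(1)] / [1 - phi_21 rho(1) - phi_22 rho(2)]
    numerator   = -0.6774 - (-0.467046)(0.5583) - (0.26252)(-0.6333) = -0.25039439
    denominator = 1 - (-0.467046)(-0.6333) - (0.26252)(0.5583) = 0.55765487
  phi_33 = -0.25039439 / 0.55765487 = -0.449.
Therefore phi_{33} = -0.4490.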